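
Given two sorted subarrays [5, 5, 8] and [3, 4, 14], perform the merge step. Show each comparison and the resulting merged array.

Merging process:

Compare 5 vs 3: take 3 from right. Merged: [3]
Compare 5 vs 4: take 4 from right. Merged: [3, 4]
Compare 5 vs 14: take 5 from left. Merged: [3, 4, 5]
Compare 5 vs 14: take 5 from left. Merged: [3, 4, 5, 5]
Compare 8 vs 14: take 8 from left. Merged: [3, 4, 5, 5, 8]
Append remaining from right: [14]. Merged: [3, 4, 5, 5, 8, 14]

Final merged array: [3, 4, 5, 5, 8, 14]
Total comparisons: 5

The merged array is [3, 4, 5, 5, 8, 14], requiring 5 comparisons. The merge step runs in O(n) time where n is the total number of elements.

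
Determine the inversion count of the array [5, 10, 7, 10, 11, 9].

Finding inversions in [5, 10, 7, 10, 11, 9]:

(1, 2): arr[1]=10 > arr[2]=7
(1, 5): arr[1]=10 > arr[5]=9
(3, 5): arr[3]=10 > arr[5]=9
(4, 5): arr[4]=11 > arr[5]=9

Total inversions: 4

The array has 4 inversion(s): (1,2), (1,5), (3,5), (4,5). Each pair (i,j) satisfies i < j and arr[i] > arr[j].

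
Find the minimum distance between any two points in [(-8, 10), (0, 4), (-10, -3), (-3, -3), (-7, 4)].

Computing all pairwise distances among 5 points:

d((-8, 10), (0, 4)) = 10.0
d((-8, 10), (-10, -3)) = 13.1529
d((-8, 10), (-3, -3)) = 13.9284
d((-8, 10), (-7, 4)) = 6.0828 <-- minimum
d((0, 4), (-10, -3)) = 12.2066
d((0, 4), (-3, -3)) = 7.6158
d((0, 4), (-7, 4)) = 7.0
d((-10, -3), (-3, -3)) = 7.0
d((-10, -3), (-7, 4)) = 7.6158
d((-3, -3), (-7, 4)) = 8.0623

Closest pair: (-8, 10) and (-7, 4) with distance 6.0828

The closest pair is (-8, 10) and (-7, 4) with Euclidean distance 6.0828. For 5 points, brute-force pairwise comparison is shown above. For large n, the divide-and-conquer algorithm (sort by x, recurse on halves, check the dividing strip) achieves O(n log n).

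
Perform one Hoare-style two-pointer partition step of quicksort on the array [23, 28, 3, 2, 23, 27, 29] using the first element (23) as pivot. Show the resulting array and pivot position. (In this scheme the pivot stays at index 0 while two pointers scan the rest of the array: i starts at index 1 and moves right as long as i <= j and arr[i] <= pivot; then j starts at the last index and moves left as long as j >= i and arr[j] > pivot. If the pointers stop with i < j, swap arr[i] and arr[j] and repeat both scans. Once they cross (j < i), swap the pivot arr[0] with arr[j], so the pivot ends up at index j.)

Hoare-style two-pointer partition with pivot = 23:

Initial array: [23, 28, 3, 2, 23, 27, 29]

Pointers start at i = 1, j = 6.
i stops at index 1 (arr[1]=28 > 23), j stops at index 4 (arr[4]=23 <= 23): swap arr[1] and arr[4], array becomes [23, 23, 3, 2, 28, 27, 29]
i ends at 4, j ends at 3: the pointers have crossed (j < i), so scanning stops.

Swap pivot arr[0] with arr[3] to place pivot at position 3: [2, 23, 3, 23, 28, 27, 29]
Pivot position: 3

After partitioning with pivot 23, the array becomes [2, 23, 3, 23, 28, 27, 29]. The pivot is placed at index 3. All elements to the left of the pivot are <= 23, and all elements to the right are > 23.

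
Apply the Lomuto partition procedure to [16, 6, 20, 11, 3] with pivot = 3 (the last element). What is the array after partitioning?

Lomuto partition with pivot = 3:

Initial array: [16, 6, 20, 11, 3]

arr[0]=16 > 3: no swap
arr[1]=6 > 3: no swap
arr[2]=20 > 3: no swap
arr[3]=11 > 3: no swap

Place pivot at position 0: [3, 6, 20, 11, 16]
Pivot position: 0

After partitioning with pivot 3, the array becomes [3, 6, 20, 11, 16]. The pivot is placed at index 0. All elements to the left of the pivot are <= 3, and all elements to the right are > 3.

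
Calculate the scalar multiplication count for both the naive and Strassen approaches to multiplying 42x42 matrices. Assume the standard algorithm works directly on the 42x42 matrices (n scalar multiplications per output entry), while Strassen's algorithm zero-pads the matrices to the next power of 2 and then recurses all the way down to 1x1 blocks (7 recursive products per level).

Matrix multiplication for 42x42 matrices:

Strassen's algorithm requires power-of-2 dimensions. Pad 42x42 to 64x64 (next power of 2).

Standard algorithm: 42^3 = 74088 multiplications
Strassen's algorithm: 7^(log2(64)) = 7^6 = 117649 multiplications
Difference: 74088 - 117649 = -43561 (Strassen uses MORE here due to padding overhead — for small or just-over-power-of-2 n, padding can outweigh the per-level savings)

Standard: 74088 multiplications (42^3). Strassen: 117649 multiplications (7^6, after padding to 64x64). Strassen reduces 8 recursive multiplications to 7 at each level.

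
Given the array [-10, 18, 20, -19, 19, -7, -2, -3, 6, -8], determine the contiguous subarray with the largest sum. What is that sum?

Using Kadane's algorithm on [-10, 18, 20, -19, 19, -7, -2, -3, 6, -8]:

Scanning through the array:
Position 1 (value 18): max_ending_here = 18, max_so_far = 18
Position 2 (value 20): max_ending_here = 38, max_so_far = 38
Position 3 (value -19): max_ending_here = 19, max_so_far = 38
Position 4 (value 19): max_ending_here = 38, max_so_far = 38
Position 5 (value -7): max_ending_here = 31, max_so_far = 38
Position 6 (value -2): max_ending_here = 29, max_so_far = 38
Position 7 (value -3): max_ending_here = 26, max_so_far = 38
Position 8 (value 6): max_ending_here = 32, max_so_far = 38
Position 9 (value -8): max_ending_here = 24, max_so_far = 38

Maximum subarray: [18, 20]
Maximum sum: 38

The maximum subarray is [18, 20] with sum 38. This subarray runs from index 1 to index 2.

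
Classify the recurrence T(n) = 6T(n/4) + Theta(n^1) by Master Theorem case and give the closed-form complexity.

Master Theorem for T(n) = 6T(n/4) + O(n^1):

a = 6, b = 4, c = 1
log_b(a) = log_4(6) = 1.2925

Case 1: c = 1 < log_4(6) = 1.2925
T(n) = O(n^(log_4 6))

For T(n) = 6T(n/4) + O(n^1): log_4(6) = 1.2925. This is Case 1 of the Master Theorem (c < log_b(a), work dominated by leaves), giving O(n^(log_4 6)).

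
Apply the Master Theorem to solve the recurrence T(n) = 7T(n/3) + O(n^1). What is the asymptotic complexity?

Master Theorem for T(n) = 7T(n/3) + O(n^1):

a = 7, b = 3, c = 1
log_b(a) = log_3(7) = 1.7712

Case 1: c = 1 < log_3(7) = 1.7712
T(n) = O(n^(log_3 7))

For T(n) = 7T(n/3) + O(n^1): log_3(7) = 1.7712. This is Case 1 of the Master Theorem (c < log_b(a), work dominated by leaves), giving O(n^(log_3 7)).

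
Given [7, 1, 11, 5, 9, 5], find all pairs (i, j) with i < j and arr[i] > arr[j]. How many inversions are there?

Finding inversions in [7, 1, 11, 5, 9, 5]:

(0, 1): arr[0]=7 > arr[1]=1
(0, 3): arr[0]=7 > arr[3]=5
(0, 5): arr[0]=7 > arr[5]=5
(2, 3): arr[2]=11 > arr[3]=5
(2, 4): arr[2]=11 > arr[4]=9
(2, 5): arr[2]=11 > arr[5]=5
(4, 5): arr[4]=9 > arr[5]=5

Total inversions: 7

The array has 7 inversion(s): (0,1), (0,3), (0,5), (2,3), (2,4), (2,5), (4,5). Each pair (i,j) satisfies i < j and arr[i] > arr[j].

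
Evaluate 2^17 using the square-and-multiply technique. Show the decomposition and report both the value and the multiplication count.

Computing 2^17 by squaring (build up from 2^1; each line after the first costs one multiplication):

2^1 = 2
2^2 = (2^1)^2 = 2^2 = 4
2^4 = (2^2)^2 = 4^2 = 16
2^8 = (2^4)^2 = 16^2 = 256
2^16 = (2^8)^2 = 256^2 = 65536
2^17 = 2 * 2^16 = 2 * 65536 = 131072

Result: 131072
Multiplications needed: 5 (5 lines after 2^1)

2^17 = 131072. Using exponentiation by squaring, this requires 5 multiplications. The key idea: if the exponent is even, square the half-power; if odd, multiply by the base once.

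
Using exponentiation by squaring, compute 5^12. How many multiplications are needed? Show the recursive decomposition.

Computing 5^12 by squaring (build up from 5^1; each line after the first costs one multiplication):

5^1 = 5
5^2 = (5^1)^2 = 5^2 = 25
5^3 = 5 * 5^2 = 5 * 25 = 125
5^6 = (5^3)^2 = 125^2 = 15625
5^12 = (5^6)^2 = 15625^2 = 244140625

Result: 244140625
Multiplications needed: 4 (4 lines after 5^1)

5^12 = 244140625. Using exponentiation by squaring, this requires 4 multiplications. The key idea: if the exponent is even, square the half-power; if odd, multiply by the base once.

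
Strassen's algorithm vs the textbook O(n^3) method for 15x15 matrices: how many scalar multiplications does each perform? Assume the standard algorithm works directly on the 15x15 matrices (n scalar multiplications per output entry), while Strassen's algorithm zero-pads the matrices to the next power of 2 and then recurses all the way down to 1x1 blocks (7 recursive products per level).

Matrix multiplication for 15x15 matrices:

Strassen's algorithm requires power-of-2 dimensions. Pad 15x15 to 16x16 (next power of 2).

Standard algorithm: 15^3 = 3375 multiplications
Strassen's algorithm: 7^(log2(16)) = 7^4 = 2401 multiplications
Savings: 3375 - 2401 = 974 multiplications

Standard: 3375 multiplications (15^3). Strassen: 2401 multiplications (7^4, after padding to 16x16). Strassen reduces 8 recursive multiplications to 7 at each level.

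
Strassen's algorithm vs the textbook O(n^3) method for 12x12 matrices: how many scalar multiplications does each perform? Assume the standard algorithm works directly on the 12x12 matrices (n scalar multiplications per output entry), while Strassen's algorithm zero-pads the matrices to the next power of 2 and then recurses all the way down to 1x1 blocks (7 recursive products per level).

Matrix multiplication for 12x12 matrices:

Strassen's algorithm requires power-of-2 dimensions. Pad 12x12 to 16x16 (next power of 2).

Standard algorithm: 12^3 = 1728 multiplications
Strassen's algorithm: 7^(log2(16)) = 7^4 = 2401 multiplications
Difference: 1728 - 2401 = -673 (Strassen uses MORE here due to padding overhead — for small or just-over-power-of-2 n, padding can outweigh the per-level savings)

Standard: 1728 multiplications (12^3). Strassen: 2401 multiplications (7^4, after padding to 16x16). Strassen reduces 8 recursive multiplications to 7 at each level.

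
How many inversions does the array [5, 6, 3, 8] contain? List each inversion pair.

Finding inversions in [5, 6, 3, 8]:

(0, 2): arr[0]=5 > arr[2]=3
(1, 2): arr[1]=6 > arr[2]=3

Total inversions: 2

The array has 2 inversion(s): (0,2), (1,2). Each pair (i,j) satisfies i < j and arr[i] > arr[j].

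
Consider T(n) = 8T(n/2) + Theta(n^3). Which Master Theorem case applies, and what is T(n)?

Master Theorem for T(n) = 8T(n/2) + O(n^3):

a = 8, b = 2, c = 3
log_b(a) = log_2(8) = 3.0000

Case 2: c = 3 = log_2(8) = 3.0000
T(n) = O(n^3 log n) = O(n^3 log n)

For T(n) = 8T(n/2) + O(n^3): log_2(8) = 3.0000. This is Case 2 of the Master Theorem (c = log_b(a), equal work at all levels), giving O(n^3 log n).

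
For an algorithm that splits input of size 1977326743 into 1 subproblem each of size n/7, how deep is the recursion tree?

For divide and conquer with division factor 7:

Problem sizes at each level:
Level 0: 1977326743
Level 1: 282475249
Level 2: 40353607
Level 3: 5764801
Level 4: 823543
Level 5: 117649
Level 6: 16807
Level 7: 2401
Level 8: 343
Level 9: 49
Level 10: 7
Level 11: 1

The root is level 0 and the size-1 base case is level 11 (the tree spans levels 0 through 11, i.e. 12 levels counting the root), so the depth is the number of divisions: log_7(1977326743) = 11

The recursion tree depth is log_7(1977326743) = 11. At each level, the problem size is divided by 7, so it takes 11 divisions to reduce to a base case of size 1. The algorithm makes 1 recursive call at each level.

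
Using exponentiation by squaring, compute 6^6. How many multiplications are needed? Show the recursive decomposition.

Computing 6^6 by squaring (build up from 6^1; each line after the first costs one multiplication):

6^1 = 6
6^2 = (6^1)^2 = 6^2 = 36
6^3 = 6 * 6^2 = 6 * 36 = 216
6^6 = (6^3)^2 = 216^2 = 46656

Result: 46656
Multiplications needed: 3 (3 lines after 6^1)

6^6 = 46656. Using exponentiation by squaring, this requires 3 multiplications. The key idea: if the exponent is even, square the half-power; if odd, multiply by the base once.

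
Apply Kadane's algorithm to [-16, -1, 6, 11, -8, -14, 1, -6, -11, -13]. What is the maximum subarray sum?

Using Kadane's algorithm on [-16, -1, 6, 11, -8, -14, 1, -6, -11, -13]:

Scanning through the array:
Position 1 (value -1): max_ending_here = -1, max_so_far = -1
Position 2 (value 6): max_ending_here = 6, max_so_far = 6
Position 3 (value 11): max_ending_here = 17, max_so_far = 17
Position 4 (value -8): max_ending_here = 9, max_so_far = 17
Position 5 (value -14): max_ending_here = -5, max_so_far = 17
Position 6 (value 1): max_ending_here = 1, max_so_far = 17
Position 7 (value -6): max_ending_here = -5, max_so_far = 17
Position 8 (value -11): max_ending_here = -11, max_so_far = 17
Position 9 (value -13): max_ending_here = -13, max_so_far = 17

Maximum subarray: [6, 11]
Maximum sum: 17

The maximum subarray is [6, 11] with sum 17. This subarray runs from index 2 to index 3.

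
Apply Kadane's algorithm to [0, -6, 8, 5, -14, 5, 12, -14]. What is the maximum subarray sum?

Using Kadane's algorithm on [0, -6, 8, 5, -14, 5, 12, -14]:

Scanning through the array:
Position 1 (value -6): max_ending_here = -6, max_so_far = 0
Position 2 (value 8): max_ending_here = 8, max_so_far = 8
Position 3 (value 5): max_ending_here = 13, max_so_far = 13
Position 4 (value -14): max_ending_here = -1, max_so_far = 13
Position 5 (value 5): max_ending_here = 5, max_so_far = 13
Position 6 (value 12): max_ending_here = 17, max_so_far = 17
Position 7 (value -14): max_ending_here = 3, max_so_far = 17

Maximum subarray: [5, 12]
Maximum sum: 17

The maximum subarray is [5, 12] with sum 17. This subarray runs from index 5 to index 6.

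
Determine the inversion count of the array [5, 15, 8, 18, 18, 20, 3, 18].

Finding inversions in [5, 15, 8, 18, 18, 20, 3, 18]:

(0, 6): arr[0]=5 > arr[6]=3
(1, 2): arr[1]=15 > arr[2]=8
(1, 6): arr[1]=15 > arr[6]=3
(2, 6): arr[2]=8 > arr[6]=3
(3, 6): arr[3]=18 > arr[6]=3
(4, 6): arr[4]=18 > arr[6]=3
(5, 6): arr[5]=20 > arr[6]=3
(5, 7): arr[5]=20 > arr[7]=18

Total inversions: 8

The array has 8 inversion(s): (0,6), (1,2), (1,6), (2,6), (3,6), (4,6), (5,6), (5,7). Each pair (i,j) satisfies i < j and arr[i] > arr[j].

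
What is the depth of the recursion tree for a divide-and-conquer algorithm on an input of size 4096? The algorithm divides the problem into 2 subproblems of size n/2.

For divide and conquer with division factor 2:

Problem sizes at each level:
Level 0: 4096
Level 1: 2048
Level 2: 1024
Level 3: 512
Level 4: 256
Level 5: 128
Level 6: 64
Level 7: 32
Level 8: 16
Level 9: 8
Level 10: 4
Level 11: 2
Level 12: 1

The root is level 0 and the size-1 base case is level 12 (the tree spans levels 0 through 12, i.e. 13 levels counting the root), so the depth is the number of divisions: log_2(4096) = 12

The recursion tree depth is log_2(4096) = 12. At each level, the problem size is divided by 2, so it takes 12 divisions to reduce to a base case of size 1. The algorithm makes 2 recursive calls at each level.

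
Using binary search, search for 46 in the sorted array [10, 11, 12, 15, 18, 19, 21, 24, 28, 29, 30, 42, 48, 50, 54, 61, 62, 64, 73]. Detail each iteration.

Binary search for 46 in [10, 11, 12, 15, 18, 19, 21, 24, 28, 29, 30, 42, 48, 50, 54, 61, 62, 64, 73]:

lo=0, hi=18, mid=9, arr[mid]=29 -> 29 < 46, search right half
lo=10, hi=18, mid=14, arr[mid]=54 -> 54 > 46, search left half
lo=10, hi=13, mid=11, arr[mid]=42 -> 42 < 46, search right half
lo=12, hi=13, mid=12, arr[mid]=48 -> 48 > 46, search left half
lo=12 > hi=11, target 46 not found

Binary search determines that 46 is not in the array after 4 comparisons. The search space was exhausted without finding the target.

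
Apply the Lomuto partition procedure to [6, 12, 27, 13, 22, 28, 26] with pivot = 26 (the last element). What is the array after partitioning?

Lomuto partition with pivot = 26:

Initial array: [6, 12, 27, 13, 22, 28, 26]

arr[0]=6 <= 26: swap with position 0, array becomes [6, 12, 27, 13, 22, 28, 26]
arr[1]=12 <= 26: swap with position 1, array becomes [6, 12, 27, 13, 22, 28, 26]
arr[2]=27 > 26: no swap
arr[3]=13 <= 26: swap with position 2, array becomes [6, 12, 13, 27, 22, 28, 26]
arr[4]=22 <= 26: swap with position 3, array becomes [6, 12, 13, 22, 27, 28, 26]
arr[5]=28 > 26: no swap

Place pivot at position 4: [6, 12, 13, 22, 26, 28, 27]
Pivot position: 4

After partitioning with pivot 26, the array becomes [6, 12, 13, 22, 26, 28, 27]. The pivot is placed at index 4. All elements to the left of the pivot are <= 26, and all elements to the right are > 26.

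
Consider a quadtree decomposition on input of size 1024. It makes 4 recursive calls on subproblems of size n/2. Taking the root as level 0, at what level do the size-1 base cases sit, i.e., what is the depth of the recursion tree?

For divide and conquer with division factor 2:

Problem sizes at each level:
Level 0: 1024
Level 1: 512
Level 2: 256
Level 3: 128
Level 4: 64
Level 5: 32
Level 6: 16
Level 7: 8
Level 8: 4
Level 9: 2
Level 10: 1

The root is level 0 and the size-1 base case is level 10 (the tree spans levels 0 through 10, i.e. 11 levels counting the root), so the depth is the number of divisions: log_2(1024) = 10

The recursion tree depth is log_2(1024) = 10. At each level, the problem size is divided by 2, so it takes 10 divisions to reduce to a base case of size 1. The algorithm makes 4 recursive calls at each level.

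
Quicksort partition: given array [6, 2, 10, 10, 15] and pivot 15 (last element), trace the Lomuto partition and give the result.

Lomuto partition with pivot = 15:

Initial array: [6, 2, 10, 10, 15]

arr[0]=6 <= 15: swap with position 0, array becomes [6, 2, 10, 10, 15]
arr[1]=2 <= 15: swap with position 1, array becomes [6, 2, 10, 10, 15]
arr[2]=10 <= 15: swap with position 2, array becomes [6, 2, 10, 10, 15]
arr[3]=10 <= 15: swap with position 3, array becomes [6, 2, 10, 10, 15]

Place pivot at position 4: [6, 2, 10, 10, 15]
Pivot position: 4

After partitioning with pivot 15, the array becomes [6, 2, 10, 10, 15]. The pivot is placed at index 4. All elements to the left of the pivot are <= 15, and all elements to the right are > 15.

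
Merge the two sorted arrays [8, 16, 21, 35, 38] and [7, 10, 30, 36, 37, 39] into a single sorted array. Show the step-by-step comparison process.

Merging process:

Compare 8 vs 7: take 7 from right. Merged: [7]
Compare 8 vs 10: take 8 from left. Merged: [7, 8]
Compare 16 vs 10: take 10 from right. Merged: [7, 8, 10]
Compare 16 vs 30: take 16 from left. Merged: [7, 8, 10, 16]
Compare 21 vs 30: take 21 from left. Merged: [7, 8, 10, 16, 21]
Compare 35 vs 30: take 30 from right. Merged: [7, 8, 10, 16, 21, 30]
Compare 35 vs 36: take 35 from left. Merged: [7, 8, 10, 16, 21, 30, 35]
Compare 38 vs 36: take 36 from right. Merged: [7, 8, 10, 16, 21, 30, 35, 36]
Compare 38 vs 37: take 37 from right. Merged: [7, 8, 10, 16, 21, 30, 35, 36, 37]
Compare 38 vs 39: take 38 from left. Merged: [7, 8, 10, 16, 21, 30, 35, 36, 37, 38]
Append remaining from right: [39]. Merged: [7, 8, 10, 16, 21, 30, 35, 36, 37, 38, 39]

Final merged array: [7, 8, 10, 16, 21, 30, 35, 36, 37, 38, 39]
Total comparisons: 10

The merged array is [7, 8, 10, 16, 21, 30, 35, 36, 37, 38, 39], requiring 10 comparisons. The merge step runs in O(n) time where n is the total number of elements.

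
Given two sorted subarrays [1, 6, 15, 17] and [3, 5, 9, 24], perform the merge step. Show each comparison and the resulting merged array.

Merging process:

Compare 1 vs 3: take 1 from left. Merged: [1]
Compare 6 vs 3: take 3 from right. Merged: [1, 3]
Compare 6 vs 5: take 5 from right. Merged: [1, 3, 5]
Compare 6 vs 9: take 6 from left. Merged: [1, 3, 5, 6]
Compare 15 vs 9: take 9 from right. Merged: [1, 3, 5, 6, 9]
Compare 15 vs 24: take 15 from left. Merged: [1, 3, 5, 6, 9, 15]
Compare 17 vs 24: take 17 from left. Merged: [1, 3, 5, 6, 9, 15, 17]
Append remaining from right: [24]. Merged: [1, 3, 5, 6, 9, 15, 17, 24]

Final merged array: [1, 3, 5, 6, 9, 15, 17, 24]
Total comparisons: 7

The merged array is [1, 3, 5, 6, 9, 15, 17, 24], requiring 7 comparisons. The merge step runs in O(n) time where n is the total number of elements.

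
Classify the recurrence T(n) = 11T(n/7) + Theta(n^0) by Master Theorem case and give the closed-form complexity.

Master Theorem for T(n) = 11T(n/7) + O(n^0):

a = 11, b = 7, c = 0
log_b(a) = log_7(11) = 1.2323

Case 1: c = 0 < log_7(11) = 1.2323
T(n) = O(n^(log_7 11))

For T(n) = 11T(n/7) + O(n^0): log_7(11) = 1.2323. This is Case 1 of the Master Theorem (c < log_b(a), work dominated by leaves), giving O(n^(log_7 11)).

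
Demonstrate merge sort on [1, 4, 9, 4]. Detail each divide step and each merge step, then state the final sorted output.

Merge sort trace:

Split: [1, 4, 9, 4] -> [1, 4] and [9, 4]
  Split: [1, 4] -> [1] and [4]
  Merge: [1] + [4] -> [1, 4]
  Split: [9, 4] -> [9] and [4]
  Merge: [9] + [4] -> [4, 9]
Merge: [1, 4] + [4, 9] -> [1, 4, 4, 9]

Final sorted array: [1, 4, 4, 9]

The merge sort proceeds by recursively splitting the array and merging sorted halves.
After all merges, the sorted array is [1, 4, 4, 9].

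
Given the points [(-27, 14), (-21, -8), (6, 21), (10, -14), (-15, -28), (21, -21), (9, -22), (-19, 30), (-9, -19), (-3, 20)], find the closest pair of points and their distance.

Computing all pairwise distances among 10 points:

d((-27, 14), (-21, -8)) = 22.8035
d((-27, 14), (6, 21)) = 33.7343
d((-27, 14), (10, -14)) = 46.4004
d((-27, 14), (-15, -28)) = 43.6807
d((-27, 14), (21, -21)) = 59.4054
d((-27, 14), (9, -22)) = 50.9117
d((-27, 14), (-19, 30)) = 17.8885
d((-27, 14), (-9, -19)) = 37.5899
d((-27, 14), (-3, 20)) = 24.7386
d((-21, -8), (6, 21)) = 39.6232
d((-21, -8), (10, -14)) = 31.5753
d((-21, -8), (-15, -28)) = 20.8806
d((-21, -8), (21, -21)) = 43.9659
d((-21, -8), (9, -22)) = 33.1059
d((-21, -8), (-19, 30)) = 38.0526
d((-21, -8), (-9, -19)) = 16.2788
d((-21, -8), (-3, 20)) = 33.2866
d((6, 21), (10, -14)) = 35.2278
d((6, 21), (-15, -28)) = 53.3104
d((6, 21), (21, -21)) = 44.5982
d((6, 21), (9, -22)) = 43.1045
d((6, 21), (-19, 30)) = 26.5707
d((6, 21), (-9, -19)) = 42.72
d((6, 21), (-3, 20)) = 9.0554
d((10, -14), (-15, -28)) = 28.6531
d((10, -14), (21, -21)) = 13.0384
d((10, -14), (9, -22)) = 8.0623 <-- minimum
d((10, -14), (-19, 30)) = 52.6972
d((10, -14), (-9, -19)) = 19.6469
d((10, -14), (-3, 20)) = 36.4005
d((-15, -28), (21, -21)) = 36.6742
d((-15, -28), (9, -22)) = 24.7386
d((-15, -28), (-19, 30)) = 58.1378
d((-15, -28), (-9, -19)) = 10.8167
d((-15, -28), (-3, 20)) = 49.4773
d((21, -21), (9, -22)) = 12.0416
d((21, -21), (-19, 30)) = 64.8151
d((21, -21), (-9, -19)) = 30.0666
d((21, -21), (-3, 20)) = 47.5079
d((9, -22), (-19, 30)) = 59.0593
d((9, -22), (-9, -19)) = 18.2483
d((9, -22), (-3, 20)) = 43.6807
d((-19, 30), (-9, -19)) = 50.01
d((-19, 30), (-3, 20)) = 18.868
d((-9, -19), (-3, 20)) = 39.4588

Closest pair: (10, -14) and (9, -22) with distance 8.0623

The closest pair is (10, -14) and (9, -22) with Euclidean distance 8.0623. For 10 points, brute-force pairwise comparison is shown above. For large n, the divide-and-conquer algorithm (sort by x, recurse on halves, check the dividing strip) achieves O(n log n).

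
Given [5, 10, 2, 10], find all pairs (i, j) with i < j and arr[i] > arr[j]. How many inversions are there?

Finding inversions in [5, 10, 2, 10]:

(0, 2): arr[0]=5 > arr[2]=2
(1, 2): arr[1]=10 > arr[2]=2

Total inversions: 2

The array has 2 inversion(s): (0,2), (1,2). Each pair (i,j) satisfies i < j and arr[i] > arr[j].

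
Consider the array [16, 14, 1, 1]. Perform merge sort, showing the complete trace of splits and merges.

Merge sort trace:

Split: [16, 14, 1, 1] -> [16, 14] and [1, 1]
  Split: [16, 14] -> [16] and [14]
  Merge: [16] + [14] -> [14, 16]
  Split: [1, 1] -> [1] and [1]
  Merge: [1] + [1] -> [1, 1]
Merge: [14, 16] + [1, 1] -> [1, 1, 14, 16]

Final sorted array: [1, 1, 14, 16]

The merge sort proceeds by recursively splitting the array and merging sorted halves.
After all merges, the sorted array is [1, 1, 14, 16].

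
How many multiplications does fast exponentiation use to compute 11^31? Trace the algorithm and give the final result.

Computing 11^31 by squaring (build up from 11^1; each line after the first costs one multiplication):

11^1 = 11
11^2 = (11^1)^2 = 11^2 = 121
11^3 = 11 * 11^2 = 11 * 121 = 1331
11^6 = (11^3)^2 = 1331^2 = 1771561
11^7 = 11 * 11^6 = 11 * 1771561 = 19487171
11^14 = (11^7)^2 = 19487171^2 = 379749833583241
11^15 = 11 * 11^14 = 11 * 379749833583241 = 4177248169415651
11^30 = (11^15)^2 = 4177248169415651^2 = 17449402268886407318558803753801
11^31 = 11 * 11^30 = 11 * 17449402268886407318558803753801 = 191943424957750480504146841291811

Result: 191943424957750480504146841291811
Multiplications needed: 8 (8 lines after 11^1)

11^31 = 191943424957750480504146841291811. Using exponentiation by squaring, this requires 8 multiplications. The key idea: if the exponent is even, square the half-power; if odd, multiply by the base once.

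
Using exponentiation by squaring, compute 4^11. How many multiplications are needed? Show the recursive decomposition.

Computing 4^11 by squaring (build up from 4^1; each line after the first costs one multiplication):

4^1 = 4
4^2 = (4^1)^2 = 4^2 = 16
4^4 = (4^2)^2 = 16^2 = 256
4^5 = 4 * 4^4 = 4 * 256 = 1024
4^10 = (4^5)^2 = 1024^2 = 1048576
4^11 = 4 * 4^10 = 4 * 1048576 = 4194304

Result: 4194304
Multiplications needed: 5 (5 lines after 4^1)

4^11 = 4194304. Using exponentiation by squaring, this requires 5 multiplications. The key idea: if the exponent is even, square the half-power; if odd, multiply by the base once.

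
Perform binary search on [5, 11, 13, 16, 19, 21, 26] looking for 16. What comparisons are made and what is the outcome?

Binary search for 16 in [5, 11, 13, 16, 19, 21, 26]:

lo=0, hi=6, mid=3, arr[mid]=16 -> Found target at index 3!

Binary search finds 16 at index 3 after 1 comparisons. The search repeatedly halves the search space by comparing with the middle element.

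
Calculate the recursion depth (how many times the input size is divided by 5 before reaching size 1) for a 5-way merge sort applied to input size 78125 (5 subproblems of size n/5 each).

For divide and conquer with division factor 5:

Problem sizes at each level:
Level 0: 78125
Level 1: 15625
Level 2: 3125
Level 3: 625
Level 4: 125
Level 5: 25
Level 6: 5
Level 7: 1

The root is level 0 and the size-1 base case is level 7 (the tree spans levels 0 through 7, i.e. 8 levels counting the root), so the depth is the number of divisions: log_5(78125) = 7

The recursion tree depth is log_5(78125) = 7. At each level, the problem size is divided by 5, so it takes 7 divisions to reduce to a base case of size 1. The algorithm makes 5 recursive calls at each level.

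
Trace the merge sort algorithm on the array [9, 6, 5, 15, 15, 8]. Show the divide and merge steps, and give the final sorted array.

Merge sort trace:

Split: [9, 6, 5, 15, 15, 8] -> [9, 6, 5] and [15, 15, 8]
  Split: [9, 6, 5] -> [9] and [6, 5]
    Split: [6, 5] -> [6] and [5]
    Merge: [6] + [5] -> [5, 6]
  Merge: [9] + [5, 6] -> [5, 6, 9]
  Split: [15, 15, 8] -> [15] and [15, 8]
    Split: [15, 8] -> [15] and [8]
    Merge: [15] + [8] -> [8, 15]
  Merge: [15] + [8, 15] -> [8, 15, 15]
Merge: [5, 6, 9] + [8, 15, 15] -> [5, 6, 8, 9, 15, 15]

Final sorted array: [5, 6, 8, 9, 15, 15]

The merge sort proceeds by recursively splitting the array and merging sorted halves.
After all merges, the sorted array is [5, 6, 8, 9, 15, 15].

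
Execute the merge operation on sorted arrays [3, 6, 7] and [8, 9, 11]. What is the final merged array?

Merging process:

Compare 3 vs 8: take 3 from left. Merged: [3]
Compare 6 vs 8: take 6 from left. Merged: [3, 6]
Compare 7 vs 8: take 7 from left. Merged: [3, 6, 7]
Append remaining from right: [8, 9, 11]. Merged: [3, 6, 7, 8, 9, 11]

Final merged array: [3, 6, 7, 8, 9, 11]
Total comparisons: 3

The merged array is [3, 6, 7, 8, 9, 11], requiring 3 comparisons. The merge step runs in O(n) time where n is the total number of elements.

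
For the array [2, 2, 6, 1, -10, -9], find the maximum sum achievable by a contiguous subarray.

Using Kadane's algorithm on [2, 2, 6, 1, -10, -9]:

Scanning through the array:
Position 1 (value 2): max_ending_here = 4, max_so_far = 4
Position 2 (value 6): max_ending_here = 10, max_so_far = 10
Position 3 (value 1): max_ending_here = 11, max_so_far = 11
Position 4 (value -10): max_ending_here = 1, max_so_far = 11
Position 5 (value -9): max_ending_here = -8, max_so_far = 11

Maximum subarray: [2, 2, 6, 1]
Maximum sum: 11

The maximum subarray is [2, 2, 6, 1] with sum 11. This subarray runs from index 0 to index 3.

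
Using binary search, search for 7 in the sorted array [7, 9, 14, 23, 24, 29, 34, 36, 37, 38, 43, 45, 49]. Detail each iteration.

Binary search for 7 in [7, 9, 14, 23, 24, 29, 34, 36, 37, 38, 43, 45, 49]:

lo=0, hi=12, mid=6, arr[mid]=34 -> 34 > 7, search left half
lo=0, hi=5, mid=2, arr[mid]=14 -> 14 > 7, search left half
lo=0, hi=1, mid=0, arr[mid]=7 -> Found target at index 0!

Binary search finds 7 at index 0 after 3 comparisons. The search repeatedly halves the search space by comparing with the middle element.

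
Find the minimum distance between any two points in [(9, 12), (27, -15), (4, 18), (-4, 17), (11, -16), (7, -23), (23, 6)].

Computing all pairwise distances among 7 points:

d((9, 12), (27, -15)) = 32.45
d((9, 12), (4, 18)) = 7.8102 <-- minimum
d((9, 12), (-4, 17)) = 13.9284
d((9, 12), (11, -16)) = 28.0713
d((9, 12), (7, -23)) = 35.0571
d((9, 12), (23, 6)) = 15.2315
d((27, -15), (4, 18)) = 40.2244
d((27, -15), (-4, 17)) = 44.5533
d((27, -15), (11, -16)) = 16.0312
d((27, -15), (7, -23)) = 21.5407
d((27, -15), (23, 6)) = 21.3776
d((4, 18), (-4, 17)) = 8.0623
d((4, 18), (11, -16)) = 34.7131
d((4, 18), (7, -23)) = 41.1096
d((4, 18), (23, 6)) = 22.4722
d((-4, 17), (11, -16)) = 36.2491
d((-4, 17), (7, -23)) = 41.4849
d((-4, 17), (23, 6)) = 29.1548
d((11, -16), (7, -23)) = 8.0623
d((11, -16), (23, 6)) = 25.0599
d((7, -23), (23, 6)) = 33.121

Closest pair: (9, 12) and (4, 18) with distance 7.8102

The closest pair is (9, 12) and (4, 18) with Euclidean distance 7.8102. For 7 points, brute-force pairwise comparison is shown above. For large n, the divide-and-conquer algorithm (sort by x, recurse on halves, check the dividing strip) achieves O(n log n).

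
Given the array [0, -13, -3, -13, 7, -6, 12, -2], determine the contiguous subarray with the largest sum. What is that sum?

Using Kadane's algorithm on [0, -13, -3, -13, 7, -6, 12, -2]:

Scanning through the array:
Position 1 (value -13): max_ending_here = -13, max_so_far = 0
Position 2 (value -3): max_ending_here = -3, max_so_far = 0
Position 3 (value -13): max_ending_here = -13, max_so_far = 0
Position 4 (value 7): max_ending_here = 7, max_so_far = 7
Position 5 (value -6): max_ending_here = 1, max_so_far = 7
Position 6 (value 12): max_ending_here = 13, max_so_far = 13
Position 7 (value -2): max_ending_here = 11, max_so_far = 13

Maximum subarray: [7, -6, 12]
Maximum sum: 13

The maximum subarray is [7, -6, 12] with sum 13. This subarray runs from index 4 to index 6.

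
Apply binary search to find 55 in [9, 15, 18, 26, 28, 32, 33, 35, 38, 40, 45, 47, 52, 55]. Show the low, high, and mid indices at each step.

Binary search for 55 in [9, 15, 18, 26, 28, 32, 33, 35, 38, 40, 45, 47, 52, 55]:

lo=0, hi=13, mid=6, arr[mid]=33 -> 33 < 55, search right half
lo=7, hi=13, mid=10, arr[mid]=45 -> 45 < 55, search right half
lo=11, hi=13, mid=12, arr[mid]=52 -> 52 < 55, search right half
lo=13, hi=13, mid=13, arr[mid]=55 -> Found target at index 13!

Binary search finds 55 at index 13 after 4 comparisons. The search repeatedly halves the search space by comparing with the middle element.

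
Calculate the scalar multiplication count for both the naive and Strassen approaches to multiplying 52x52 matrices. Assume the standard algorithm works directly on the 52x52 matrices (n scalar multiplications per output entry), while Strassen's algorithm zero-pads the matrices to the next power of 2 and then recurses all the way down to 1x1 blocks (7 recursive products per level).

Matrix multiplication for 52x52 matrices:

Strassen's algorithm requires power-of-2 dimensions. Pad 52x52 to 64x64 (next power of 2).

Standard algorithm: 52^3 = 140608 multiplications
Strassen's algorithm: 7^(log2(64)) = 7^6 = 117649 multiplications
Savings: 140608 - 117649 = 22959 multiplications

Standard: 140608 multiplications (52^3). Strassen: 117649 multiplications (7^6, after padding to 64x64). Strassen reduces 8 recursive multiplications to 7 at each level.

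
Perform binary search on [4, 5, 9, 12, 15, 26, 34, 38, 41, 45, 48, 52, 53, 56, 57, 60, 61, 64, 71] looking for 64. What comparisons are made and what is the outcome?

Binary search for 64 in [4, 5, 9, 12, 15, 26, 34, 38, 41, 45, 48, 52, 53, 56, 57, 60, 61, 64, 71]:

lo=0, hi=18, mid=9, arr[mid]=45 -> 45 < 64, search right half
lo=10, hi=18, mid=14, arr[mid]=57 -> 57 < 64, search right half
lo=15, hi=18, mid=16, arr[mid]=61 -> 61 < 64, search right half
lo=17, hi=18, mid=17, arr[mid]=64 -> Found target at index 17!

Binary search finds 64 at index 17 after 4 comparisons. The search repeatedly halves the search space by comparing with the middle element.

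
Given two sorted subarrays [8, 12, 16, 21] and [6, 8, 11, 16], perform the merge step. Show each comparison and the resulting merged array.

Merging process:

Compare 8 vs 6: take 6 from right. Merged: [6]
Compare 8 vs 8: take 8 from left. Merged: [6, 8]
Compare 12 vs 8: take 8 from right. Merged: [6, 8, 8]
Compare 12 vs 11: take 11 from right. Merged: [6, 8, 8, 11]
Compare 12 vs 16: take 12 from left. Merged: [6, 8, 8, 11, 12]
Compare 16 vs 16: take 16 from left. Merged: [6, 8, 8, 11, 12, 16]
Compare 21 vs 16: take 16 from right. Merged: [6, 8, 8, 11, 12, 16, 16]
Append remaining from left: [21]. Merged: [6, 8, 8, 11, 12, 16, 16, 21]

Final merged array: [6, 8, 8, 11, 12, 16, 16, 21]
Total comparisons: 7

The merged array is [6, 8, 8, 11, 12, 16, 16, 21], requiring 7 comparisons. The merge step runs in O(n) time where n is the total number of elements.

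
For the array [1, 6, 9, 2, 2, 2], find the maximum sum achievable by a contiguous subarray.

Using Kadane's algorithm on [1, 6, 9, 2, 2, 2]:

Scanning through the array:
Position 1 (value 6): max_ending_here = 7, max_so_far = 7
Position 2 (value 9): max_ending_here = 16, max_so_far = 16
Position 3 (value 2): max_ending_here = 18, max_so_far = 18
Position 4 (value 2): max_ending_here = 20, max_so_far = 20
Position 5 (value 2): max_ending_here = 22, max_so_far = 22

Maximum subarray: [1, 6, 9, 2, 2, 2]
Maximum sum: 22

The maximum subarray is [1, 6, 9, 2, 2, 2] with sum 22. This subarray runs from index 0 to index 5.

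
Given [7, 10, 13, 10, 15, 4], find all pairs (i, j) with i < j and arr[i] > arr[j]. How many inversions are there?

Finding inversions in [7, 10, 13, 10, 15, 4]:

(0, 5): arr[0]=7 > arr[5]=4
(1, 5): arr[1]=10 > arr[5]=4
(2, 3): arr[2]=13 > arr[3]=10
(2, 5): arr[2]=13 > arr[5]=4
(3, 5): arr[3]=10 > arr[5]=4
(4, 5): arr[4]=15 > arr[5]=4

Total inversions: 6

The array has 6 inversion(s): (0,5), (1,5), (2,3), (2,5), (3,5), (4,5). Each pair (i,j) satisfies i < j and arr[i] > arr[j].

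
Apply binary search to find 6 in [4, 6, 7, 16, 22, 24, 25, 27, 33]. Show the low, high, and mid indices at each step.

Binary search for 6 in [4, 6, 7, 16, 22, 24, 25, 27, 33]:

lo=0, hi=8, mid=4, arr[mid]=22 -> 22 > 6, search left half
lo=0, hi=3, mid=1, arr[mid]=6 -> Found target at index 1!

Binary search finds 6 at index 1 after 2 comparisons. The search repeatedly halves the search space by comparing with the middle element.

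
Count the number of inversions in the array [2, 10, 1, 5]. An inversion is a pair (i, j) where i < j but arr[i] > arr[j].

Finding inversions in [2, 10, 1, 5]:

(0, 2): arr[0]=2 > arr[2]=1
(1, 2): arr[1]=10 > arr[2]=1
(1, 3): arr[1]=10 > arr[3]=5

Total inversions: 3

The array has 3 inversion(s): (0,2), (1,2), (1,3). Each pair (i,j) satisfies i < j and arr[i] > arr[j].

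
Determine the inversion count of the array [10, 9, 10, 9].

Finding inversions in [10, 9, 10, 9]:

(0, 1): arr[0]=10 > arr[1]=9
(0, 3): arr[0]=10 > arr[3]=9
(2, 3): arr[2]=10 > arr[3]=9

Total inversions: 3

The array has 3 inversion(s): (0,1), (0,3), (2,3). Each pair (i,j) satisfies i < j and arr[i] > arr[j].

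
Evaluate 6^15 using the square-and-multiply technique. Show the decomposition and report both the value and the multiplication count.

Computing 6^15 by squaring (build up from 6^1; each line after the first costs one multiplication):

6^1 = 6
6^2 = (6^1)^2 = 6^2 = 36
6^3 = 6 * 6^2 = 6 * 36 = 216
6^6 = (6^3)^2 = 216^2 = 46656
6^7 = 6 * 6^6 = 6 * 46656 = 279936
6^14 = (6^7)^2 = 279936^2 = 78364164096
6^15 = 6 * 6^14 = 6 * 78364164096 = 470184984576

Result: 470184984576
Multiplications needed: 6 (6 lines after 6^1)

6^15 = 470184984576. Using exponentiation by squaring, this requires 6 multiplications. The key idea: if the exponent is even, square the half-power; if odd, multiply by the base once.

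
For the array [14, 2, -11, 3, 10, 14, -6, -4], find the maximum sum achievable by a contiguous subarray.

Using Kadane's algorithm on [14, 2, -11, 3, 10, 14, -6, -4]:

Scanning through the array:
Position 1 (value 2): max_ending_here = 16, max_so_far = 16
Position 2 (value -11): max_ending_here = 5, max_so_far = 16
Position 3 (value 3): max_ending_here = 8, max_so_far = 16
Position 4 (value 10): max_ending_here = 18, max_so_far = 18
Position 5 (value 14): max_ending_here = 32, max_so_far = 32
Position 6 (value -6): max_ending_here = 26, max_so_far = 32
Position 7 (value -4): max_ending_here = 22, max_so_far = 32

Maximum subarray: [14, 2, -11, 3, 10, 14]
Maximum sum: 32

The maximum subarray is [14, 2, -11, 3, 10, 14] with sum 32. This subarray runs from index 0 to index 5.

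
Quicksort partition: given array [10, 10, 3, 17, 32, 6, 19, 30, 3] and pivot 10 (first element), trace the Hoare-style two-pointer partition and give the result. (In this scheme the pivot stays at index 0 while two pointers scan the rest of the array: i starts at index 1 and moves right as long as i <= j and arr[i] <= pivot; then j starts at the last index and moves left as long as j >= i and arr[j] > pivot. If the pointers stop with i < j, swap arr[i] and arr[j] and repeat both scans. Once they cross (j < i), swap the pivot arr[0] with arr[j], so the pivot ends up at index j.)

Hoare-style two-pointer partition with pivot = 10:

Initial array: [10, 10, 3, 17, 32, 6, 19, 30, 3]

Pointers start at i = 1, j = 8.
i stops at index 3 (arr[3]=17 > 10), j stops at index 8 (arr[8]=3 <= 10): swap arr[3] and arr[8], array becomes [10, 10, 3, 3, 32, 6, 19, 30, 17]
i stops at index 4 (arr[4]=32 > 10), j stops at index 5 (arr[5]=6 <= 10): swap arr[4] and arr[5], array becomes [10, 10, 3, 3, 6, 32, 19, 30, 17]
i ends at 5, j ends at 4: the pointers have crossed (j < i), so scanning stops.

Swap pivot arr[0] with arr[4] to place pivot at position 4: [6, 10, 3, 3, 10, 32, 19, 30, 17]
Pivot position: 4

After partitioning with pivot 10, the array becomes [6, 10, 3, 3, 10, 32, 19, 30, 17]. The pivot is placed at index 4. All elements to the left of the pivot are <= 10, and all elements to the right are > 10.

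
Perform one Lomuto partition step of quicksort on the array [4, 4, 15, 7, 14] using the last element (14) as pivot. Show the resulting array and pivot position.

Lomuto partition with pivot = 14:

Initial array: [4, 4, 15, 7, 14]

arr[0]=4 <= 14: swap with position 0, array becomes [4, 4, 15, 7, 14]
arr[1]=4 <= 14: swap with position 1, array becomes [4, 4, 15, 7, 14]
arr[2]=15 > 14: no swap
arr[3]=7 <= 14: swap with position 2, array becomes [4, 4, 7, 15, 14]

Place pivot at position 3: [4, 4, 7, 14, 15]
Pivot position: 3

After partitioning with pivot 14, the array becomes [4, 4, 7, 14, 15]. The pivot is placed at index 3. All elements to the left of the pivot are <= 14, and all elements to the right are > 14.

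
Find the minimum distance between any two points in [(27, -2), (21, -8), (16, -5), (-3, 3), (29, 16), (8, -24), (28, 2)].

Computing all pairwise distances among 7 points:

d((27, -2), (21, -8)) = 8.4853
d((27, -2), (16, -5)) = 11.4018
d((27, -2), (-3, 3)) = 30.4138
d((27, -2), (29, 16)) = 18.1108
d((27, -2), (8, -24)) = 29.0689
d((27, -2), (28, 2)) = 4.1231 <-- minimum
d((21, -8), (16, -5)) = 5.831
d((21, -8), (-3, 3)) = 26.4008
d((21, -8), (29, 16)) = 25.2982
d((21, -8), (8, -24)) = 20.6155
d((21, -8), (28, 2)) = 12.2066
d((16, -5), (-3, 3)) = 20.6155
d((16, -5), (29, 16)) = 24.6982
d((16, -5), (8, -24)) = 20.6155
d((16, -5), (28, 2)) = 13.8924
d((-3, 3), (29, 16)) = 34.5398
d((-3, 3), (8, -24)) = 29.1548
d((-3, 3), (28, 2)) = 31.0161
d((29, 16), (8, -24)) = 45.1774
d((29, 16), (28, 2)) = 14.0357
d((8, -24), (28, 2)) = 32.8024

Closest pair: (27, -2) and (28, 2) with distance 4.1231

The closest pair is (27, -2) and (28, 2) with Euclidean distance 4.1231. For 7 points, brute-force pairwise comparison is shown above. For large n, the divide-and-conquer algorithm (sort by x, recurse on halves, check the dividing strip) achieves O(n log n).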